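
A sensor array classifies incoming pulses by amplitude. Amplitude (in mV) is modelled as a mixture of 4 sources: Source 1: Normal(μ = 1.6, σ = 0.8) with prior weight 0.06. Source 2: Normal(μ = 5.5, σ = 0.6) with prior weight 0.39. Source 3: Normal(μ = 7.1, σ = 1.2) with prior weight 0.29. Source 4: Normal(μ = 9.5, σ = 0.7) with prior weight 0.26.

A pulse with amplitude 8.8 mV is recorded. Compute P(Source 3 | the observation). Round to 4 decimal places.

0.2823

Apply Bayes' rule: the posterior for each component is proportional to its prior times its likelihood at x.
Normal densities:
  f_1 = (1/(0.8·√(2π)))·exp(−(8.8−1.6)²/(2·0.8²)) = 0.498678·exp(-40.50000) = 1.28497e-18
  f_2 = (1/(0.6·√(2π)))·exp(−(8.8−5.5)²/(2·0.6²)) = 0.664904·exp(-15.12500) = 1.79496e-07
  f_3 = (1/(1.2·√(2π)))·exp(−(8.8−7.1)²/(2·1.2²)) = 0.332452·exp(-1.00347) = 0.121878
  f_4 = (1/(0.7·√(2π)))·exp(−(8.8−9.5)²/(2·0.7²)) = 0.569918·exp(-0.50000) = 0.345672
Weight by the priors:
  π_1·f_1 = 0.06 × 1.28497e-18 = 7.70983e-20
  π_2·f_2 = 0.39 × 1.79496e-07 = 7.00034e-08
  π_3·f_3 = 0.29 × 0.121878 = 0.0353447
  π_4·f_4 = 0.26 × 0.345672 = 0.0898748
Denominator: 7.70983e-20 + 7.00034e-08 + 0.0353447 + 0.0898748 = 0.12522
So the posterior for Source 3 is 0.0353447 / 0.12522 ≈ 0.2823.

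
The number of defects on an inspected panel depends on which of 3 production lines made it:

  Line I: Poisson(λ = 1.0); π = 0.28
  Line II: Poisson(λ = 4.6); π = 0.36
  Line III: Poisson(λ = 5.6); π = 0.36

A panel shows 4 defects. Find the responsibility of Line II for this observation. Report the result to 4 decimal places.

0.5343

By Bayes' theorem, P(k | x) = P(Z=k) f_k(x) / Σ_j P(Z=j) f_j(x).
Poisson probabilities:
  p_I = 0.0153283
  p_II = 0.187528
  p_III = 0.151528
Unnormalised posteriors:
  P(Z=I)·p_I = 0.28 × 0.0153283 = 0.00429193
  P(Z=II)·p_II = 0.36 × 0.187528 = 0.06751
  P(Z=III)·p_III = 0.36 × 0.151528 = 0.0545499
Normaliser: 0.00429193 + 0.06751 + 0.0545499 = 0.126352
So the posterior for Line II is 0.06751 / 0.126352 ≈ 0.5343.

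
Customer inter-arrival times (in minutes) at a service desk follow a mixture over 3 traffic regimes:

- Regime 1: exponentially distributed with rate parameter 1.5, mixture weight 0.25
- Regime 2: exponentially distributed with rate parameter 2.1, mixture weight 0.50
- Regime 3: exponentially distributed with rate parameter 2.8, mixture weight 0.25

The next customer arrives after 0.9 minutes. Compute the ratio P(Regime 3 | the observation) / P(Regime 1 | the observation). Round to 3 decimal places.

The posterior odds equal the prior odds times the likelihood ratio: (w_i/w_j)·(f_i(x)/f_j(x)).
Exponential densities:
  p_1 = 0.38886
  p_2 = 0.317251
  p_3 = 0.225287
0.0563217 / 0.0972151 ≈ 0.579

0.579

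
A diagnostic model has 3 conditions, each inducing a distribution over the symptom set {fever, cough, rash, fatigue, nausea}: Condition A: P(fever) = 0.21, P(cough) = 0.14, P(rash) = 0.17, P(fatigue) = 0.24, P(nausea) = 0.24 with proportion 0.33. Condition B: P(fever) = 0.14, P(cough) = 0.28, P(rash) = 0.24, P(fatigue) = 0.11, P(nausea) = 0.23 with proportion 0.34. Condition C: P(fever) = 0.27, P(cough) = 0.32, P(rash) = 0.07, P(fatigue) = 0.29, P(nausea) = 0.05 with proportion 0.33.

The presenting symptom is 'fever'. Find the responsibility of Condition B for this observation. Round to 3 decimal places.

0.231

Posterior ∝ prior × likelihood, so P(k | x) ∝ π_k f_k(x); normalise over all components.
Component likelihoods at x = 'fever':
  p_A = 0.21
  p_B = 0.14
  p_C = 0.27
Weight by the priors:
  π_A·p_A = 0.33 × 0.21 = 0.0693
  π_B·p_B = 0.34 × 0.14 = 0.0476
  π_C·p_C = 0.33 × 0.27 = 0.0891
Marginal: 0.0693 + 0.0476 + 0.0891 = 0.206
P(Condition B | data) ≈ 0.231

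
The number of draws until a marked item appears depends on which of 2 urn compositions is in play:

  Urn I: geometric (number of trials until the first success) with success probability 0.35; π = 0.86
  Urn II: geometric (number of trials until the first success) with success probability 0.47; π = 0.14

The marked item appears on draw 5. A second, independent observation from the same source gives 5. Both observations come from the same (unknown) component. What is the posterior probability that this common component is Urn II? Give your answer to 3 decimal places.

0.054

Apply Bayes' rule: the posterior for each component is proportional to its prior times its likelihood at x.
Since both observations come from the same component, the likelihood for component k is f_k(x₁)·f_k(x₂).
  L_I = [0.35·(1−0.35)^4 = 0.35·0.178506 = 0.0624772] × [0.0624772] = 0.0039034
  L_II = [0.47·(1−0.47)^4 = 0.47·0.0789048 = 0.0370853] × [0.0370853] = 0.00137532
Prior × likelihood for each component:
  w_I·L_I = 0.86 × 0.0039034 = 0.00335692
  w_II·L_II = 0.14 × 0.00137532 = 0.000192544
Sum: 0.00335692 + 0.000192544 = 0.00354947
Responsibility of Urn II: 0.000192544 / 0.00354947 ≈ 0.054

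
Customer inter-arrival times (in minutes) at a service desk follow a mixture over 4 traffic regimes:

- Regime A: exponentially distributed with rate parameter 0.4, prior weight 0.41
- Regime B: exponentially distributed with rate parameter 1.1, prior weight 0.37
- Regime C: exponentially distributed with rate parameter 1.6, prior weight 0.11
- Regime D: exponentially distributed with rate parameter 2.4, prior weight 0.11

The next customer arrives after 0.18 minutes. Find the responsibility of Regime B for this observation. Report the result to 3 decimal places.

0.423

Apply Bayes' rule: the posterior for each component is proportional to its prior times its likelihood at x.
Evaluate each component's likelihood at the observed value:
  L_A = 0.372212
  L_B = 0.902407
  L_C = 1.19962
  L_D = 1.5581
Unnormalised posteriors:
  P(Z=A)·L_A = 0.41 × 0.372212 = 0.152607
  P(Z=B)·L_B = 0.37 × 0.902407 = 0.333891
  P(Z=C)·L_C = 0.11 × 1.19962 = 0.131958
  P(Z=D)·L_D = 0.11 × 1.5581 = 0.171391
Denominator: 0.152607 + 0.333891 + 0.131958 + 0.171391 = 0.789847
P(Regime B | the observation) = 0.333891 / 0.789847 ≈ 0.423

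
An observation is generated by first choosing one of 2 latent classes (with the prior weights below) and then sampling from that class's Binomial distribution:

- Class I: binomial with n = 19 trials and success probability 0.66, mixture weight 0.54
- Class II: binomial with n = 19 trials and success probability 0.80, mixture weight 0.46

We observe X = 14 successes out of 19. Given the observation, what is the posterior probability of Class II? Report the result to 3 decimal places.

0.470

Posterior ∝ prior × likelihood, so P(k | x) ∝ w_k f_k(x); normalise over all components.
Binomial probabilities:
  p_I = 0.157223
  p_II = 0.16365
Unnormalised posteriors:
  w_I·p_I = 0.54 × 0.157223 = 0.0849002
  w_II·p_II = 0.46 × 0.16365 = 0.0752788
Normaliser: 0.0849002 + 0.0752788 = 0.160179
So the posterior for Class II is 0.0752788 / 0.160179 ≈ 0.470.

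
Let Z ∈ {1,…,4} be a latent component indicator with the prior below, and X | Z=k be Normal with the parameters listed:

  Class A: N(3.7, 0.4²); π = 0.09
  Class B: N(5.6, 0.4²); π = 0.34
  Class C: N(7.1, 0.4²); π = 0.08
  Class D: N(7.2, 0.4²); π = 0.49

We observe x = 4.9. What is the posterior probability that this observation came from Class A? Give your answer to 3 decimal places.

The responsibility of component k is π_k f_k(x) divided by Σ_j π_j f_j(x).
Normal densities:
  L_A = (1/(0.4·√(2π)))·exp(−(4.9−3.7)²/(2·0.4²)) = 0.997356·exp(-4.50000) = 0.0110796
  L_B = (1/(0.4·√(2π)))·exp(−(4.9−5.6)²/(2·0.4²)) = 0.997356·exp(-1.53125) = 0.215693
  L_C = (1/(0.4·√(2π)))·exp(−(4.9−7.1)²/(2·0.4²)) = 0.997356·exp(-15.12500) = 2.69244e-07
  L_D = (1/(0.4·√(2π)))·exp(−(4.9−7.2)²/(2·0.4²)) = 0.997356·exp(-16.53125) = 6.59811e-08
Multiply by the mixture weights:
  π_A·L_A = 0.09 × 0.0110796 = 0.000997166
  π_B·L_B = 0.34 × 0.215693 = 0.0733357
  π_C·L_C = 0.08 × 2.69244e-07 = 2.15395e-08
  π_D·L_D = 0.49 × 6.59811e-08 = 3.23307e-08
Normaliser: 0.000997166 + 0.0733357 + 2.15395e-08 + 3.23307e-08 = 0.0743329
P(Class A | 4.9) = 0.000997166 / 0.0743329 ≈ 0.013

0.013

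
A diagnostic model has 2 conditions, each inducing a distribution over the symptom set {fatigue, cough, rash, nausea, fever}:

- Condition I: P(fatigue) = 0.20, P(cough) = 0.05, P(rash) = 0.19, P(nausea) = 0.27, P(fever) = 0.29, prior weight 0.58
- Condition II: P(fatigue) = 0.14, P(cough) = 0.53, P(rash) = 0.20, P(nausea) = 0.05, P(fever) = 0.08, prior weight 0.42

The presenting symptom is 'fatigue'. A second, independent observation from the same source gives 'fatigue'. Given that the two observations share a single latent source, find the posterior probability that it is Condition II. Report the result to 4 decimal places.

P(component k | x) = w_k·f_k(x) / marginal(x), where marginal(x) = Σ_j w_j·f_j(x).
Since both observations come from the same component, the likelihood for component k is f_k(x₁)·f_k(x₂).
  L_I = [P(fatigue | comp) = 0.20] × [0.2] = 0.04
  L_II = [P(fatigue | comp) = 0.14] × [0.14] = 0.0196
Weight by the priors:
  w_I·L_I = 0.58 × 0.04 = 0.0232
  w_II·L_II = 0.42 × 0.0196 = 0.008232
Sum: 0.0232 + 0.008232 = 0.031432
Responsibility of Condition II: 0.008232 / 0.031432 ≈ 0.2619

0.2619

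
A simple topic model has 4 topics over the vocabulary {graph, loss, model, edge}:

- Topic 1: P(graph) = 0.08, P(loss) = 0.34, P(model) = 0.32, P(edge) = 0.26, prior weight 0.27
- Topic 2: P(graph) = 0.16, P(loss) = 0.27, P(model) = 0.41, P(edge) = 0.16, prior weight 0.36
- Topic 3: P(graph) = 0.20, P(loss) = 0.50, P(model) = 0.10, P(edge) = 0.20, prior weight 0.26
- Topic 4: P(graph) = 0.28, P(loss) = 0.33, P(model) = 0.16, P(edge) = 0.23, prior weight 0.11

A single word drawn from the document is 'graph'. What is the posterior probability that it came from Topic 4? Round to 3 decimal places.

By Bayes' theorem, P(k | x) = π_k f_k(x) / Σ_j π_j f_j(x).
Evaluate each component's likelihood at the observed value:
  f_1 = 0.08
  f_2 = 0.16
  f_3 = 0.2
  f_4 = 0.28
Weight by the priors:
  π_1·f_1 = 0.27 × 0.08 = 0.0216
  π_2·f_2 = 0.36 × 0.16 = 0.0576
  π_3·f_3 = 0.26 × 0.2 = 0.052
  π_4·f_4 = 0.11 × 0.28 = 0.0308
Evidence: 0.0216 + 0.0576 + 0.052 + 0.0308 = 0.162
P(Topic 4 | the observation) ≈ 0.190

0.190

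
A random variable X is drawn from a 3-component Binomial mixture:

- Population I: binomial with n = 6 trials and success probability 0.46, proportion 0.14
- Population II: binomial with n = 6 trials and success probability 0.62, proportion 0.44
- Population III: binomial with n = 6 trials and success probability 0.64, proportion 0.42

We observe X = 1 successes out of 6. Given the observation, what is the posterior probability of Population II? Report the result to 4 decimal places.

0.3205

Apply Bayes' rule: the posterior for each component is proportional to its prior times its likelihood at x.
Component likelihoods at x = 1 successes out of 6:
  p_I = C(6,1)·0.46^1·0.54^5 = 6·0.46·0.0459165 = 0.12673
  p_II = C(6,1)·0.62^1·0.38^5 = 6·0.62·0.00792352 = 0.0294755
  p_III = C(6,1)·0.64^1·0.36^5 = 6·0.64·0.00604662 = 0.023219
Multiply by the mixture weights:
  w_I·p_I = 0.14 × 0.12673 = 0.0177421
  w_II·p_II = 0.44 × 0.0294755 = 0.0129692
  w_III·p_III = 0.42 × 0.023219 = 0.00975198
Denominator: 0.0177421 + 0.0129692 + 0.00975198 = 0.0404633
Responsibility of Population II: 0.0129692 / 0.0404633 ≈ 0.3205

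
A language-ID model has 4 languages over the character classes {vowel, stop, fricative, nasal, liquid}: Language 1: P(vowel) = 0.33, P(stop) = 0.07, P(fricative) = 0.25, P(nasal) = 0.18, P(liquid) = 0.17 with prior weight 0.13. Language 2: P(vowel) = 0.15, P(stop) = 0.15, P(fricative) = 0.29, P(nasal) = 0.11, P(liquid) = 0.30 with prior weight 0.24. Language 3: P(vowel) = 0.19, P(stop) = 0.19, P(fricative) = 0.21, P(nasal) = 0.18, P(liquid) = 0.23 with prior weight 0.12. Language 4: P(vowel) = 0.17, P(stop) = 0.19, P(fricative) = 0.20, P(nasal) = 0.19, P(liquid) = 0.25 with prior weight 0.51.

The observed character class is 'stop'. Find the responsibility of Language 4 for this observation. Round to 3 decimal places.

Apply Bayes' rule: the posterior for each component is proportional to its prior times its likelihood at x.
Evaluate each component's likelihood at the observed value:
  L_1 = 0.07
  L_2 = 0.15
  L_3 = 0.19
  L_4 = 0.19
Weight by the priors:
  π_1·L_1 = 0.13 × 0.07 = 0.0091
  π_2·L_2 = 0.24 × 0.15 = 0.036
  π_3·L_3 = 0.12 × 0.19 = 0.0228
  π_4·L_4 = 0.51 × 0.19 = 0.0969
Normaliser: 0.0091 + 0.036 + 0.0228 + 0.0969 = 0.1648
P(Language 4 | 'stop') = 0.0969 / 0.1648 ≈ 0.588

0.588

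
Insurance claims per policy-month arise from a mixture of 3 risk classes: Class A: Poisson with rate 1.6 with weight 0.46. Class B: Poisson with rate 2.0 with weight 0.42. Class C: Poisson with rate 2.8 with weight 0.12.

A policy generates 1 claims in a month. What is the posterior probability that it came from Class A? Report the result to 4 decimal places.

0.5256

By Bayes' theorem, P(k | x) = π_k f_k(x) / Σ_j π_j f_j(x).
Evaluate each component's likelihood at the observed value:
  f_A = 0.323034
  f_B = 0.270671
  f_C = 0.170268
Unnormalised posteriors:
  π_A·f_A = 0.46 × 0.323034 = 0.148596
  π_B·f_B = 0.42 × 0.270671 = 0.113682
  π_C·f_C = 0.12 × 0.170268 = 0.0204322
Evidence: 0.148596 + 0.113682 + 0.0204322 = 0.28271
So the posterior for Class A is 0.148596 / 0.28271 ≈ 0.5256.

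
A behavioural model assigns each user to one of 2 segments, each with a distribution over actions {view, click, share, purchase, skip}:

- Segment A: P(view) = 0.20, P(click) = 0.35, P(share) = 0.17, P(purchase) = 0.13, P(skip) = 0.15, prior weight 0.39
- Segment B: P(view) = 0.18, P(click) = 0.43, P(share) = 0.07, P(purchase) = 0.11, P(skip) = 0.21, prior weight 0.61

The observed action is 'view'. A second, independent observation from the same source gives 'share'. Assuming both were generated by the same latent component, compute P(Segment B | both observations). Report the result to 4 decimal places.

0.3669

Apply Bayes' rule: the posterior for each component is proportional to its prior times its likelihood at x.
Since both observations come from the same component, the likelihood for component k is f_k(x₁)·f_k(x₂).
  p_A = [0.2] × [0.17] = 0.034
  p_B = [0.18] × [0.07] = 0.0126
Unnormalised posteriors:
  P(Z=A)·p_A = 0.39 × 0.034 = 0.01326
  P(Z=B)·p_B = 0.61 × 0.0126 = 0.007686
Denominator: 0.01326 + 0.007686 = 0.020946
P(Segment B | x) = 0.007686 / 0.020946 ≈ 0.3669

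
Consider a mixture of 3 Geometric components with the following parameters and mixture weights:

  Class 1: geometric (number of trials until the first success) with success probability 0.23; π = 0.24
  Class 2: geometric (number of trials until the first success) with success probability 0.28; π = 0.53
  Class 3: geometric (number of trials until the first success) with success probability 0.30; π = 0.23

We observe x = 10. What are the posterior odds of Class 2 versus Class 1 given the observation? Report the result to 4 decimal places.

Posterior odds = (P(Z=i) f_i(x)) / (P(Z=j) f_j(x)); the normalising sum cancels.
Geometric probabilities:
  f_1 = 0.0218849
  f_2 = 0.0145596
  f_3 = 0.0121061
0.00771661 / 0.00525237 ≈ 1.4692

1.4692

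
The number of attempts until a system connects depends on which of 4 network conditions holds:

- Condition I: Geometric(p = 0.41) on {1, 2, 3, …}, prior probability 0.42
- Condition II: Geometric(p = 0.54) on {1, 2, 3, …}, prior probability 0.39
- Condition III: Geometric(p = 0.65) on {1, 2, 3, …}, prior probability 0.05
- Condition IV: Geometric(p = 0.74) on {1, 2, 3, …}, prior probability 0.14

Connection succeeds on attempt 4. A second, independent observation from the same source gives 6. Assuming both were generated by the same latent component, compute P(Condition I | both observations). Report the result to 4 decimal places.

Apply Bayes' rule: the posterior for each component is proportional to its prior times its likelihood at x.
Since both observations come from the same component, the likelihood for component k is f_k(x₁)·f_k(x₂).
  L_I = [0.41·(1−0.41)^3 = 0.41·0.205379 = 0.0842054] × [0.0293119] = 0.00246822
  L_II = [0.54·(1−0.54)^3 = 0.54·0.097336 = 0.0525614] × [0.011122] = 0.000584588
  L_III = [0.65·(1−0.65)^3 = 0.65·0.042875 = 0.0278687] × [0.00341392] = 9.51417e-05
  L_IV = [0.74·(1−0.74)^3 = 0.74·0.017576 = 0.0130062] × [0.000879222] = 1.14354e-05
Prior × likelihood for each component:
  π_I·L_I = 0.42 × 0.00246822 = 0.00103665
  π_II·L_II = 0.39 × 0.000584588 = 0.000227989
  π_III·L_III = 0.05 × 9.51417e-05 = 4.75709e-06
  π_IV·L_IV = 0.14 × 1.14354e-05 = 1.60095e-06
Normaliser: 0.00103665 + 0.000227989 + 4.75709e-06 + 1.60095e-06 = 0.001271
Responsibility of Condition I: 0.00103665 / 0.001271 ≈ 0.8156

0.8156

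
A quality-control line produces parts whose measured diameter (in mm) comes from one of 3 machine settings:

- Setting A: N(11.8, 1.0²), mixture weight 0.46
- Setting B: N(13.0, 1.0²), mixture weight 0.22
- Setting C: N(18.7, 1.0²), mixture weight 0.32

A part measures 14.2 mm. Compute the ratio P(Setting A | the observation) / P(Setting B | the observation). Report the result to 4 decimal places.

0.2411

Only the two components matter; the odds are (π_i f_i(x)) / (π_j f_j(x)).
Normal densities:
  f_A = (1/(1.0·√(2π)))·exp(−(14.2−11.8)²/(2·1.0²)) = 0.398942·exp(-2.88000) = 0.0223945
  f_B = (1/(1.0·√(2π)))·exp(−(14.2−13.0)²/(2·1.0²)) = 0.398942·exp(-0.72000) = 0.194186
  f_C = (1/(1.0·√(2π)))·exp(−(14.2−18.7)²/(2·1.0²)) = 0.398942·exp(-10.12500) = 1.59837e-05
0.0103015 / 0.0427209 ≈ 0.2411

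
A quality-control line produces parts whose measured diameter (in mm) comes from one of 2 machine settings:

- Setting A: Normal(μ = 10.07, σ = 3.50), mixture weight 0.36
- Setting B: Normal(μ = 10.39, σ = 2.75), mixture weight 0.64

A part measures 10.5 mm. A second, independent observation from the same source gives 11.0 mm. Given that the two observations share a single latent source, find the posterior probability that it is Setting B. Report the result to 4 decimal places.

0.7456

The responsibility of component k is w_k f_k(x) divided by Σ_j w_j f_j(x).
Since both observations come from the same component, the likelihood for component k is f_k(x₁)·f_k(x₂).
  p_A = [(1/(3.50·√(2π)))·exp(−(10.5−10.07)²/(2·3.50²)) = 0.113984·exp(-0.00755) = 0.113127] × [0.11003] = 0.0124473
  p_B = [(1/(2.75·√(2π)))·exp(−(10.5−10.39)²/(2·2.75²)) = 0.145070·exp(-0.00080) = 0.144954] × [0.141545] = 0.0205174
Unnormalised posteriors:
  w_A·p_A = 0.36 × 0.0124473 = 0.00448103
  w_B·p_B = 0.64 × 0.0205174 = 0.0131312
Normaliser: 0.00448103 + 0.0131312 = 0.0176122
So the posterior for Setting B is 0.0131312 / 0.0176122 ≈ 0.7456.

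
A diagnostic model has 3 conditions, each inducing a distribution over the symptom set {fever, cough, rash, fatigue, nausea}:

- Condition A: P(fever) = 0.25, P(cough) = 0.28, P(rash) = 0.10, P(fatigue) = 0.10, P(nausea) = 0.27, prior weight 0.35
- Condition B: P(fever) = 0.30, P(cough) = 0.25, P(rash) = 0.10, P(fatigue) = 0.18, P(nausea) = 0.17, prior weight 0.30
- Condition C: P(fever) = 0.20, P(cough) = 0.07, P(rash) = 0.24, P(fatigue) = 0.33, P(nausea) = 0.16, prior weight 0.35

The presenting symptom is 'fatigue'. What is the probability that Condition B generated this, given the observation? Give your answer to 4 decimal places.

P(component k | x) = P(Z=k)·f_k(x) / marginal(x), where marginal(x) = Σ_j P(Z=j)·f_j(x).
Categorical probabilities:
  p_A = 0.1
  p_B = 0.18
  p_C = 0.33
Weight by the priors:
  P(Z=A)·p_A = 0.35 × 0.1 = 0.035
  P(Z=B)·p_B = 0.30 × 0.18 = 0.054
  P(Z=C)·p_C = 0.35 × 0.33 = 0.1155
Evidence: 0.035 + 0.054 + 0.1155 = 0.2045
So the posterior for Condition B is 0.054 / 0.2045 ≈ 0.2641.

0.2641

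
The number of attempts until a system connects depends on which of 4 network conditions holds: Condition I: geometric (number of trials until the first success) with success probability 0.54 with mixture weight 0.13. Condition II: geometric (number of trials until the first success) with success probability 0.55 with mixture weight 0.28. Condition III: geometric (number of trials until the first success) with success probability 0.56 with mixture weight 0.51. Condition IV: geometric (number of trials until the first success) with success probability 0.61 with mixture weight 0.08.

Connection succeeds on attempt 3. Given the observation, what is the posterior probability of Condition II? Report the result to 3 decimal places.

0.287

Apply Bayes' rule: the posterior for each component is proportional to its prior times its likelihood at x.
Component likelihoods at x = 3:
  f_I = 0.54·(1−0.54)^2 = 0.54·0.2116 = 0.114264
  f_II = 0.55·(1−0.55)^2 = 0.55·0.2025 = 0.111375
  f_III = 0.56·(1−0.56)^2 = 0.56·0.1936 = 0.108416
  f_IV = 0.61·(1−0.61)^2 = 0.61·0.1521 = 0.092781
Unnormalised posteriors:
  w_I·f_I = 0.13 × 0.114264 = 0.0148543
  w_II·f_II = 0.28 × 0.111375 = 0.031185
  w_III·f_III = 0.51 × 0.108416 = 0.0552922
  w_IV·f_IV = 0.08 × 0.092781 = 0.00742248
Evidence: 0.0148543 + 0.031185 + 0.0552922 + 0.00742248 = 0.108754
P(Condition II | data) = 0.031185 / 0.108754 ≈ 0.287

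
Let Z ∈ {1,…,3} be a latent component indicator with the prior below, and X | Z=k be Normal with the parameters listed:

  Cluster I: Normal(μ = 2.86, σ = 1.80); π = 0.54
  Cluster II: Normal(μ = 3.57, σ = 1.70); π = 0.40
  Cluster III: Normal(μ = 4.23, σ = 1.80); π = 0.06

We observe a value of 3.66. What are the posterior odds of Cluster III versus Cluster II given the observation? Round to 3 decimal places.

The posterior odds equal the prior odds times the likelihood ratio: (P(Z=i)/P(Z=j))·(f_i(x)/f_j(x)).
Normal densities:
  L_I = 0.200791
  L_II = 0.234343
  L_III = 0.210796
Odds = (0.06/0.40) × (0.210796/0.234343) = 0.15 × 0.899518 ≈ 0.135

0.135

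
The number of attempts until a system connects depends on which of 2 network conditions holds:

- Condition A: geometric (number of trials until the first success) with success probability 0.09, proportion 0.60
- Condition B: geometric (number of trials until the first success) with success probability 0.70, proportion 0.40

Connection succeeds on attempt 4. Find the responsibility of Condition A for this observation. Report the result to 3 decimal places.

By Bayes' theorem, P(k | x) = P(Z=k) f_k(x) / Σ_j P(Z=j) f_j(x).
Component likelihoods at x = 4:
  L_A = 0.09·(1−0.09)^3 = 0.09·0.753571 = 0.0678214
  L_B = 0.70·(1−0.70)^3 = 0.70·0.027 = 0.0189
Weight by the priors:
  P(Z=A)·L_A = 0.60 × 0.0678214 = 0.0406928
  P(Z=B)·L_B = 0.40 × 0.0189 = 0.00756
Sum: 0.0406928 + 0.00756 = 0.0482528
P(Condition A | 4) = 0.0406928 / 0.0482528 ≈ 0.843

0.843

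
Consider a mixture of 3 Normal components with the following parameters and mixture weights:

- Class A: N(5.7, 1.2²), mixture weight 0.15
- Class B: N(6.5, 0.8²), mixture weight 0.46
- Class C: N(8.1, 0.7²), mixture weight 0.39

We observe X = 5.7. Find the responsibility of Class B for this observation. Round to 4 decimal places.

0.7337

Apply Bayes' rule: the posterior for each component is proportional to its prior times its likelihood at x.
Evaluate each component's likelihood at the observed value:
  p_A = 0.332452
  p_B = 0.302463
  p_C = 0.0015967
Multiply by the mixture weights:
  π_A·p_A = 0.15 × 0.332452 = 0.0498678
  π_B·p_B = 0.46 × 0.302463 = 0.139133
  π_C·p_C = 0.39 × 0.0015967 = 0.000622714
Marginal: 0.0498678 + 0.139133 + 0.000622714 = 0.189624
P(Class B | 5.7) ≈ 0.7337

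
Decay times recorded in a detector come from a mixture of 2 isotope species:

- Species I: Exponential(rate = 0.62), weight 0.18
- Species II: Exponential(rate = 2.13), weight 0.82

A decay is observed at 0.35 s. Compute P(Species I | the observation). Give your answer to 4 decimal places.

P(component k | x) = P(Z=k)·f_k(x) / marginal(x), where marginal(x) = Σ_j P(Z=j)·f_j(x).
Exponential densities:
  p_I = 0.499057
  p_II = 1.01068
Weight by the priors:
  P(Z=I)·p_I = 0.18 × 0.499057 = 0.0898302
  P(Z=II)·p_II = 0.82 × 1.01068 = 0.828756
Evidence: 0.0898302 + 0.828756 = 0.918587
P(Species I | 0.35 s) = 0.0898302 / 0.918587 ≈ 0.0978

0.0978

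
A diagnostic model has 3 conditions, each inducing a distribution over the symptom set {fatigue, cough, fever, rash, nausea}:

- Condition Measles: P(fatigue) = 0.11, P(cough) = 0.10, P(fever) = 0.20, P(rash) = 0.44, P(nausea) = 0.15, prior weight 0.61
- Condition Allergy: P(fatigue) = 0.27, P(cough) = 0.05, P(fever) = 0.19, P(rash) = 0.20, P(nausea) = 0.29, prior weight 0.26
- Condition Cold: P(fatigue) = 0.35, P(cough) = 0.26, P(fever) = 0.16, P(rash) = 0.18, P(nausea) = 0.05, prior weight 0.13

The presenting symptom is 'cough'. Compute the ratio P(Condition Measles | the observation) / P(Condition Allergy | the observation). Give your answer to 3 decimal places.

4.692

Since P(k|x) ∝ π_k f_k(x), the posterior odds are π_i f_i(x) / (π_j f_j(x)).
Component likelihoods at x = 'cough':
  L_Measles = P(cough | comp) = 0.10
  L_Allergy = P(cough | comp) = 0.05
  L_Cold = P(cough | comp) = 0.26
Posterior odds = (π_Measles·L_Measles) / (π_Allergy·L_Allergy) = (0.61·0.1) / (0.26·0.05) = 0.061 / 0.013 ≈ 4.692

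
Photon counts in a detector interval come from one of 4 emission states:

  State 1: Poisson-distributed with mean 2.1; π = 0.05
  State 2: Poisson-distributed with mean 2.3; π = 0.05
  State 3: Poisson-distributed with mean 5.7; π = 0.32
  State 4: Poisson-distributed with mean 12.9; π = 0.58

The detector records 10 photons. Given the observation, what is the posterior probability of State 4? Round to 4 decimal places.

Posterior ∝ prior × likelihood, so P(k | x) ∝ π_k f_k(x); normalise over all components.
Component likelihoods at x = 10 photons:
  p_1 = 5.62874e-05
  p_2 = 0.000114456
  p_3 = 0.0333816
  p_4 = 0.0878487
Multiply by the mixture weights:
  π_1·p_1 = 0.05 × 5.62874e-05 = 2.81437e-06
  π_2·p_2 = 0.05 × 0.000114456 = 5.72279e-06
  π_3·p_3 = 0.32 × 0.0333816 = 0.0106821
  π_4·p_4 = 0.58 × 0.0878487 = 0.0509522
Denominator: 2.81437e-06 + 5.72279e-06 + 0.0106821 + 0.0509522 = 0.0616429
P(State 4 | x) ≈ 0.8266

0.8266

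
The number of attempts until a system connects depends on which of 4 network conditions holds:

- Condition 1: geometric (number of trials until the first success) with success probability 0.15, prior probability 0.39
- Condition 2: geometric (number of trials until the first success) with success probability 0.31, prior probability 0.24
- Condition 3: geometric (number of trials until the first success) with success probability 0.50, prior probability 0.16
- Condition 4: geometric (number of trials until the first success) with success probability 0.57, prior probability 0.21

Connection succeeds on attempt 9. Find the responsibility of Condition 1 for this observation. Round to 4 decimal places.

Posterior ∝ prior × likelihood, so P(k | x) ∝ π_k f_k(x); normalise over all components.
Component likelihoods at x = 9:
  L_1 = 0.15·(1−0.15)^8 = 0.15·0.272491 = 0.0408736
  L_2 = 0.31·(1−0.31)^8 = 0.31·0.0513798 = 0.0159277
  L_3 = 0.50·(1−0.50)^8 = 0.50·0.00390625 = 0.00195312
  L_4 = 0.57·(1−0.57)^8 = 0.57·0.00116882 = 0.000666227
Multiply by the mixture weights:
  π_1·L_1 = 0.39 × 0.0408736 = 0.0159407
  π_2·L_2 = 0.24 × 0.0159277 = 0.00382266
  π_3·L_3 = 0.16 × 0.00195312 = 0.0003125
  π_4·L_4 = 0.21 × 0.000666227 = 0.000139908
Normaliser: 0.0159407 + 0.00382266 + 0.0003125 + 0.000139908 = 0.0202158
Responsibility of Condition 1: 0.0159407 / 0.0202158 ≈ 0.7885

0.7885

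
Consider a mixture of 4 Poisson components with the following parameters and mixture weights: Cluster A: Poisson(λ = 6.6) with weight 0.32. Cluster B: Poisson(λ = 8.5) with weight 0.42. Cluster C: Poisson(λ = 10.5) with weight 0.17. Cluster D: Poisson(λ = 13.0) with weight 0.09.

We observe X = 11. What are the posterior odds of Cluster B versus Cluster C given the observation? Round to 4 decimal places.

Posterior odds = (π_i f_i(x)) / (π_j f_j(x)); the normalising sum cancels.
Evaluate each component's likelihood at the observed value:
  f_A = 0.0352764
  f_B = 0.0853001
  f_C = 0.117987
  f_D = 0.101483
0.035826 / 0.0200578 ≈ 1.7861

1.7861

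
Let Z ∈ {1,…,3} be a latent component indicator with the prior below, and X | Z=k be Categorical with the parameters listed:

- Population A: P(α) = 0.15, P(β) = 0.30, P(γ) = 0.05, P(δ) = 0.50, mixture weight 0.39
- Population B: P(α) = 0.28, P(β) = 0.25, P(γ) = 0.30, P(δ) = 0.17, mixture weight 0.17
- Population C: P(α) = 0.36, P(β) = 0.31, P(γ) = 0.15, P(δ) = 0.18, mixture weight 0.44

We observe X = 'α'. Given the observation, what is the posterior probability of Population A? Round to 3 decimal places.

By Bayes' theorem, P(k | x) = P(Z=k) f_k(x) / Σ_j P(Z=j) f_j(x).
Categorical probabilities:
  p_A = 0.15
  p_B = 0.28
  p_C = 0.36
Weight by the priors:
  P(Z=A)·p_A = 0.39 × 0.15 = 0.0585
  P(Z=B)·p_B = 0.17 × 0.28 = 0.0476
  P(Z=C)·p_C = 0.44 × 0.36 = 0.1584
Sum: 0.0585 + 0.0476 + 0.1584 = 0.2645
So the posterior for Population A is 0.0585 / 0.2645 ≈ 0.221.

0.221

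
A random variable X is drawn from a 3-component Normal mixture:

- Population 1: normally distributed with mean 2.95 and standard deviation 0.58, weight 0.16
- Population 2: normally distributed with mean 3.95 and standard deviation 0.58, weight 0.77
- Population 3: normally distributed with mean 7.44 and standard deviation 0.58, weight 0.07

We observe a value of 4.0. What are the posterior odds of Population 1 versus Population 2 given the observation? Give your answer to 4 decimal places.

0.0405

Posterior odds = (w_i f_i(x)) / (w_j f_j(x)); the normalising sum cancels.
Component likelihoods at x = 4.0:
  f_1 = 0.133603
  f_2 = 0.68528
  f_3 = 1.58073e-08
Posterior odds = (w_1·f_1) / (w_2·f_2) = (0.16·0.133603) / (0.77·0.68528) = 0.0213764 / 0.527666 ≈ 0.0405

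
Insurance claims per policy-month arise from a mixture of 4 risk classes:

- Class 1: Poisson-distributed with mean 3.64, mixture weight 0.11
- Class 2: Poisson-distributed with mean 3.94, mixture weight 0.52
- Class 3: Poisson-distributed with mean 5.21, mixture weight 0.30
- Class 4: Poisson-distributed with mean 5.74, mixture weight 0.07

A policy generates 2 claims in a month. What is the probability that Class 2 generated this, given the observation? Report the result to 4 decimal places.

0.6352

By Bayes' theorem, P(k | x) = π_k f_k(x) / Σ_j π_j f_j(x).
Component likelihoods at x = 2 claims:
  p_1 = 0.173917
  p_2 = 0.150953
  p_3 = 0.0741261
  p_4 = 0.0529594
Prior × likelihood for each component:
  π_1·p_1 = 0.11 × 0.173917 = 0.0191308
  π_2·p_2 = 0.52 × 0.150953 = 0.0784956
  π_3·p_3 = 0.30 × 0.0741261 = 0.0222378
  π_4·p_4 = 0.07 × 0.0529594 = 0.00370716
Marginal: 0.0191308 + 0.0784956 + 0.0222378 + 0.00370716 = 0.123571
P(Class 2 | the observation) = 0.0784956 / 0.123571 ≈ 0.6352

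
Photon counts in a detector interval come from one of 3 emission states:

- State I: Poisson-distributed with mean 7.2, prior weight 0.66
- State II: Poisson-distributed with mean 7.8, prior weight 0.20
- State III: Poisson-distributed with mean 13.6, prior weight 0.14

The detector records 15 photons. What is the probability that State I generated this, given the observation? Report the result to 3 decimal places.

0.155

Apply Bayes' rule: the posterior for each component is proportional to its prior times its likelihood at x.
Component likelihoods at x = 15 photons:
  L_I = 0.00413588
  L_II = 0.00754089
  L_III = 0.0955386
Unnormalised posteriors:
  π_I·L_I = 0.66 × 0.00413588 = 0.00272968
  π_II·L_II = 0.20 × 0.00754089 = 0.00150818
  π_III·L_III = 0.14 × 0.0955386 = 0.0133754
Normaliser: 0.00272968 + 0.00150818 + 0.0133754 = 0.0176133
So the posterior for State I is 0.00272968 / 0.0176133 ≈ 0.155.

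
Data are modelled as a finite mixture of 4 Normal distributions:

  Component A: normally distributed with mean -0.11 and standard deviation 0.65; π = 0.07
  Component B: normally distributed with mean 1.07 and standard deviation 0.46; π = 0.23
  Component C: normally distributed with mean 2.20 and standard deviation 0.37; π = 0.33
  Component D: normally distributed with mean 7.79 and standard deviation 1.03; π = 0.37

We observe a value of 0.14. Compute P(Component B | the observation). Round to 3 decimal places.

0.393

Apply Bayes' rule: the posterior for each component is proportional to its prior times its likelihood at x.
Normal densities:
  p_A = (1/(0.65·√(2π)))·exp(−(0.14−-0.11)²/(2·0.65²)) = 0.613757·exp(-0.07396) = 0.569999
  p_B = (1/(0.46·√(2π)))·exp(−(0.14−1.07)²/(2·0.46²)) = 0.867266·exp(-2.04371) = 0.112351
  p_C = (1/(0.37·√(2π)))·exp(−(0.14−2.20)²/(2·0.37²)) = 1.078222·exp(-15.49890) = 2.00272e-07
  p_D = (1/(1.03·√(2π)))·exp(−(0.14−7.79)²/(2·1.03²)) = 0.387323·exp(-27.58153) = 4.06972e-13
Unnormalised posteriors:
  w_A·p_A = 0.07 × 0.569999 = 0.0399
  w_B·p_B = 0.23 × 0.112351 = 0.0258408
  w_C·p_C = 0.33 × 2.00272e-07 = 6.60897e-08
  w_D·p_D = 0.37 × 4.06972e-13 = 1.5058e-13
Denominator: 0.0399 + 0.0258408 + 6.60897e-08 + 1.5058e-13 = 0.0657408
Responsibility of Component B: 0.0258408 / 0.0657408 ≈ 0.393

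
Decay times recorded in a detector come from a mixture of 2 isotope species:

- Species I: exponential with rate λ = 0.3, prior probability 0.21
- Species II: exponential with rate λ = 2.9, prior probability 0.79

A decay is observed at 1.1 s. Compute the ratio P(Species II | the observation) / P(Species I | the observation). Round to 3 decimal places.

2.083

Only the two components matter; the odds are (π_i f_i(x)) / (π_j f_j(x)).
Evaluate each component's likelihood at the observed value:
  f_I = 0.3·e^(−0.3·1.1) = 0.3·e^(−0.3300) = 0.215677
  f_II = 2.9·e^(−2.9·1.1) = 2.9·e^(−3.1900) = 0.119398
0.0943248 / 0.0452922 ≈ 2.083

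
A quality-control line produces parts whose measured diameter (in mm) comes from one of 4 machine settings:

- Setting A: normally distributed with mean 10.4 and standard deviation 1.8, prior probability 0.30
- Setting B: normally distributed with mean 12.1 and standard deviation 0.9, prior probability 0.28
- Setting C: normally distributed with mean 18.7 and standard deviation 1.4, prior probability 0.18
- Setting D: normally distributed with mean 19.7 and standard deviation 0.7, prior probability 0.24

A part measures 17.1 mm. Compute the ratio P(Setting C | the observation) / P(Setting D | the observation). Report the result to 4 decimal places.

193.2662

Posterior odds = (π_i f_i(x)) / (π_j f_j(x)); the normalising sum cancels.
Normal densities:
  f_A = 0.000217308
  f_B = 8.80222e-08
  f_C = 0.148307
  f_D = 0.000575528
Odds = (0.18/0.24) × (0.148307/0.000575528) = 0.75 × 257.688 ≈ 193.2662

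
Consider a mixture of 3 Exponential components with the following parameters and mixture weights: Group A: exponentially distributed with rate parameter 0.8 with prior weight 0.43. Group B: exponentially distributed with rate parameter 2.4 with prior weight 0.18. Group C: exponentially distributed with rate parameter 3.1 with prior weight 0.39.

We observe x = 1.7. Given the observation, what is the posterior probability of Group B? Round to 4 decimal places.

By Bayes' theorem, P(k | x) = P(Z=k) f_k(x) / Σ_j P(Z=j) f_j(x).
Evaluate each component's likelihood at the observed value:
  f_A = 0.8·e^(−0.8·1.7) = 0.8·e^(−1.3600) = 0.205329
  f_B = 2.4·e^(−2.4·1.7) = 2.4·e^(−4.0800) = 0.0405779
  f_C = 3.1·e^(−3.1·1.7) = 3.1·e^(−5.2700) = 0.0159452
Unnormalised posteriors:
  P(Z=A)·f_A = 0.43 × 0.205329 = 0.0882913
  P(Z=B)·f_B = 0.18 × 0.0405779 = 0.00730403
  P(Z=C)·f_C = 0.39 × 0.0159452 = 0.00621863
Evidence: 0.0882913 + 0.00730403 + 0.00621863 = 0.101814
P(Group B | 1.7) = 0.00730403 / 0.101814 ≈ 0.0717

0.0717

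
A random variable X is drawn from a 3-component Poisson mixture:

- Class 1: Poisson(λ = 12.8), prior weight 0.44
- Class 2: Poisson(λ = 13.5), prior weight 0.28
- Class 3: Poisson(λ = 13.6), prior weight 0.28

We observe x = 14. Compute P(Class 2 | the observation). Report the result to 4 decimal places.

Posterior ∝ prior × likelihood, so P(k | x) ∝ P(Z=k) f_k(x); normalise over all components.
Poisson probabilities:
  f_1 = e^(−12.8)·12.8^14/14! = 0.10036
  f_2 = e^(−13.5)·13.5^14/14! = 0.105024
  f_3 = e^(−13.6)·13.6^14/14! = 0.105374
Weight by the priors:
  P(Z=1)·f_1 = 0.44 × 0.10036 = 0.0441585
  P(Z=2)·f_2 = 0.28 × 0.105024 = 0.0294067
  P(Z=3)·f_3 = 0.28 × 0.105374 = 0.0295046
Marginal: 0.0441585 + 0.0294067 + 0.0295046 = 0.10307
Responsibility of Class 2: 0.0294067 / 0.10307 ≈ 0.2853

0.2853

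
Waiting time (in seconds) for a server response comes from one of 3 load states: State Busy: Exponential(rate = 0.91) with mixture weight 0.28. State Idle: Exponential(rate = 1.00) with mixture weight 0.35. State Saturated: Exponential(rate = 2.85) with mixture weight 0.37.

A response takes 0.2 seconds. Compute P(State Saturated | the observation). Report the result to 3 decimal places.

The responsibility of component k is P(Z=k) f_k(x) divided by Σ_j P(Z=j) f_j(x).
Evaluate each component's likelihood at the observed value:
  p_Busy = 0.91·e^(−0.91·0.2) = 0.91·e^(−0.1820) = 0.758577
  p_Idle = 1.00·e^(−1.00·0.2) = 1.00·e^(−0.2000) = 0.818731
  p_Saturated = 2.85·e^(−2.85·0.2) = 2.85·e^(−0.5700) = 1.61175
Multiply by the mixture weights:
  P(Z=Busy)·p_Busy = 0.28 × 0.758577 = 0.212402
  P(Z=Idle)·p_Idle = 0.35 × 0.818731 = 0.286556
  P(Z=Saturated)·p_Saturated = 0.37 × 1.61175 = 0.596347
Evidence: 0.212402 + 0.286556 + 0.596347 = 1.0953
Responsibility of State Saturated: 0.596347 / 1.0953 ≈ 0.544

0.544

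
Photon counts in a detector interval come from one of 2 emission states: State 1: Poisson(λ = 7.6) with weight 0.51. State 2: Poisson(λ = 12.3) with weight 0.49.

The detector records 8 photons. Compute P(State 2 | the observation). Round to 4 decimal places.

0.2914

The responsibility of component k is π_k f_k(x) divided by Σ_j π_j f_j(x).
Evaluate each component's likelihood at the observed value:
  L_1 = e^(−7.6)·7.6^8/8! = 0.13815
  L_2 = e^(−12.3)·12.3^8/8! = 0.0591423
Unnormalised posteriors:
  π_1·L_1 = 0.51 × 0.13815 = 0.0704564
  π_2·L_2 = 0.49 × 0.0591423 = 0.0289797
Sum: 0.0704564 + 0.0289797 = 0.0994361
So the posterior for State 2 is 0.0289797 / 0.0994361 ≈ 0.2914.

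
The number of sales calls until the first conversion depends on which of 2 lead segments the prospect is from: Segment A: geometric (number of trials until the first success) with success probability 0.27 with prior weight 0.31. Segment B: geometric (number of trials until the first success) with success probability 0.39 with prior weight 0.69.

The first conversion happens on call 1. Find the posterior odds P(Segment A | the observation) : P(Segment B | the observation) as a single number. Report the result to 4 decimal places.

Since P(k|x) ∝ P(Z=k) f_k(x), the posterior odds are P(Z=i) f_i(x) / (P(Z=j) f_j(x)).
Evaluate each component's likelihood at the observed value:
  L_A = 0.27·(1−0.27)^0 = 0.27·1 = 0.27
  L_B = 0.39·(1−0.39)^0 = 0.39·1 = 0.39
Posterior odds = (P(Z=A)·L_A) / (P(Z=B)·L_B) = (0.31·0.27) / (0.69·0.39) = 0.0837 / 0.2691 ≈ 0.3110

0.3110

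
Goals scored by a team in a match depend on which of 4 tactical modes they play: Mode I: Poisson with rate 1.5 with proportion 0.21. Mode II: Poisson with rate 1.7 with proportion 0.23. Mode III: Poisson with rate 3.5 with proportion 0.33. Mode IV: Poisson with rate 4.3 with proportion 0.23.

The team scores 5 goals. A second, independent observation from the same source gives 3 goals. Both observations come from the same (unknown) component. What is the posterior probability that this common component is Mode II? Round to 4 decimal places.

P(component k | x) = w_k·f_k(x) / marginal(x), where marginal(x) = Σ_j w_j·f_j(x).
Since both observations come from the same component, the likelihood for component k is f_k(x₁)·f_k(x₂).
  L_I = [e^(−1.5)·1.5^5/5! = 0.01412] × [0.125511] = 0.00177221
  L_II = [e^(−1.7)·1.7^5/5! = 0.0216154] × [0.149587] = 0.00323339
  L_III = [e^(−3.5)·3.5^5/5! = 0.132169] × [0.215785] = 0.0285201
  L_IV = [e^(−4.3)·4.3^5/5! = 0.166224] × [0.179799] = 0.029887
Weight by the priors:
  w_I·L_I = 0.21 × 0.00177221 = 0.000372163
  w_II·L_II = 0.23 × 0.00323339 = 0.000743679
  w_III·L_III = 0.33 × 0.0285201 = 0.00941162
  w_IV·L_IV = 0.23 × 0.029887 = 0.00687401
Evidence: 0.000372163 + 0.000743679 + 0.00941162 + 0.00687401 = 0.0174015
P(Mode II | x₁,x₂) ≈ 0.0427

0.0427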